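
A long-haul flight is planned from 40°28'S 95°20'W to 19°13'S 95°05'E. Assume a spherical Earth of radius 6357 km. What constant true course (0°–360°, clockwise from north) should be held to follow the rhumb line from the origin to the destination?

278.3°

Meridional parts: M(φ₁)=-0.7736, M(φ₂)=-0.3419 → ΔM = +0.4317;  Δλ = -2.9598 rad
tan C = Δλ / ΔM = -6.8559 → C = 278.30°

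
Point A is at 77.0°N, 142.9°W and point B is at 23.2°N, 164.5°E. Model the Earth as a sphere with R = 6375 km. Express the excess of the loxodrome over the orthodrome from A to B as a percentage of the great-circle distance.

2.3%

Great circle: σ = 1.0363 rad → d_gc = Rσ = 6606.3 km
Rhumb: Δφ = -0.9390, Δλ = -0.9180, Δψ = -1.7557, q = Δφ/Δψ = 0.5348 → d_rh = R√(Δφ²+q²Δλ²) = 6755.0 km
Excess = (6755.0 − 6606.3) / 6606.3 = 148.7 / 6606.3 = 2.251% ≈ 2.3%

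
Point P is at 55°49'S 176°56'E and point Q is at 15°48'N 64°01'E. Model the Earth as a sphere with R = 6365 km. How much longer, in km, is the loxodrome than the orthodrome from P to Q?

505 km

Great circle: cos σ = sin φ₁ sin φ₂ + cos φ₁ cos φ₂ cos Δλ,  σ = 2.0217 rad → d_gc = 12867.9 km
Rhumb line: Δψ = +1.4587, q = Δφ/Δψ = 0.8569, d_rh = R√(Δφ²+q²Δλ²) = 13373.0 km
Excess = 13373.0 − 12867.9 = 505.1 ≈ 505 km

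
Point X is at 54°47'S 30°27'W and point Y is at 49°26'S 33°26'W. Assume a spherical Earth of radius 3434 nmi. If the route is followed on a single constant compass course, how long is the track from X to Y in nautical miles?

Rhumb course C = atan2(Δλ, Δψ) with Δψ = ln[tan(π/4+φ₂/2)/tan(π/4+φ₁/2)] = +0.1523, Δλ = -0.0521 → C = 341.12°
d = R·|Δφ| / |cos C| = 3434·0.09338 / 0.94621 = 339 nmi

339 nmi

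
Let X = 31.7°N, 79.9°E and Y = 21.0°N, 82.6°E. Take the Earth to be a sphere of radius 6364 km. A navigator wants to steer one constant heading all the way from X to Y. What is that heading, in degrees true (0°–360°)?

Meridional parts: M(φ₁)=+0.5839, M(φ₂)=+0.3750 → ΔM = -0.2089;  Δλ = +0.0471 rad
tan C = Δλ / ΔM = -0.2256 → C = 167.29°

167.3°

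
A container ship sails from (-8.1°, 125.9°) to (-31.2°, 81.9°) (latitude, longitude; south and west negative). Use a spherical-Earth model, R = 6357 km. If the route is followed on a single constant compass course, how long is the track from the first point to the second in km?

Δψ = ln[tan(π/4+φ₂/2)/tan(π/4+φ₁/2)] = -0.4318;  Δφ = -0.4032 rad,  Δλ = -0.7679 rad
q = Δφ/Δψ = 0.9337
d = R·√(Δφ² + q²Δλ²) = 6357·0.82261 = 5229 km

5229 km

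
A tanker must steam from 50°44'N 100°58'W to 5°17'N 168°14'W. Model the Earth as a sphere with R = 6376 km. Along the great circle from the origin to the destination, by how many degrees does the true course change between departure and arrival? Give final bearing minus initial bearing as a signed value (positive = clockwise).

-37.4°

Initial bearing θ₁ = atan2(sin Δλ cos φ₂, cos φ₁ sin φ₂ − sin φ₁ cos φ₂ cos Δλ) = 255.38°
Final bearing θ₂ = (initial bearing from the destination back to the start) + 180° = 217.95°
Δθ = θ₂ − θ₁ = -37.4°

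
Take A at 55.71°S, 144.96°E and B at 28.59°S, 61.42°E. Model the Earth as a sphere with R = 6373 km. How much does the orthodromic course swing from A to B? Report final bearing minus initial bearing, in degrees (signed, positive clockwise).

+63.3°

At departure: θ₁ = atan2(sin Δλ cos φ₂, cos φ₁ sin φ₂ − sin φ₁ cos φ₂ cos Δλ) = 257.84°
At arrival: θ₂ = atan2(sin Δλ cos φ₁, −cos φ₂ sin φ₁ + sin φ₂ cos φ₁ cos Δλ) = 321.15°
Δθ = θ₂ − θ₁ = +63.3°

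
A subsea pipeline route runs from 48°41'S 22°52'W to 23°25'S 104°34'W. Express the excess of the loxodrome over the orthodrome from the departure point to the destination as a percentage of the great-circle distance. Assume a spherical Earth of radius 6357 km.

Great circle: σ = 1.1746 rad → d_gc = Rσ = 7466.7 km
Rhumb: Δφ = +0.4410, Δλ = -1.4259, Δψ = +0.5548, q = Δφ/Δψ = 0.7948 → d_rh = R√(Δφ²+q²Δλ²) = 7730.8 km
Excess = (7730.8 − 7466.7) / 7466.7 = 264.1 / 7466.7 = 3.54% ≈ 3.5%

3.5%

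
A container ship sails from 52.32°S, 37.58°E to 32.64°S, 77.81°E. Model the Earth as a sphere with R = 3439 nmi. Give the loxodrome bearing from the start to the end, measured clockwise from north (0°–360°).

56.1°

Meridional parts: M(φ₁)=-1.0753, M(φ₂)=-0.6033 → ΔM = +0.4720;  Δλ = +0.7021 rad
tan C = Δλ / ΔM = +1.4875 → C = 56.09°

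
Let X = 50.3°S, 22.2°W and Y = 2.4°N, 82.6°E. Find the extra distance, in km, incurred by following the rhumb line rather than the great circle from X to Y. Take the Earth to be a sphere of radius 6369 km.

421 km

Great circle: cos σ = sin φ₁ sin φ₂ + cos φ₁ cos φ₂ cos Δλ,  σ = 1.7673 rad → d_gc = 11256.0 km
Rhumb line: Δψ = +1.0608, q = Δφ/Δψ = 0.8671, d_rh = R√(Δφ²+q²Δλ²) = 11677.2 km
Excess = 11677.2 − 11256.0 = 421.2 ≈ 421 km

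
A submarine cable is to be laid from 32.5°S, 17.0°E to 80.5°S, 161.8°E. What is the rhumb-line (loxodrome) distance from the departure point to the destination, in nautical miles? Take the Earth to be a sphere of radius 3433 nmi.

Δψ = ln[tan(π/4+φ₂/2)/tan(π/4+φ₁/2)] = -1.8874;  Δφ = -0.8378 rad,  Δλ = +2.5272 rad
q = Δφ/Δψ = 0.4439
d = R·√(Δφ² + q²Δλ²) = 3433·1.40005 = 4806 nmi

4806 nmi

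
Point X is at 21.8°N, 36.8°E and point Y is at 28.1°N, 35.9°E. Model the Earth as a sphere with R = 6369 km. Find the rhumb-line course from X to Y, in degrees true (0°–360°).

Δψ = ln[tan(π/4+φ₂/2)/tan(π/4+φ₁/2)] = +0.1214
Δλ = -0.0157 rad (taken the short way round)
course = atan2(Δλ, Δψ) = 352.63°

352.6°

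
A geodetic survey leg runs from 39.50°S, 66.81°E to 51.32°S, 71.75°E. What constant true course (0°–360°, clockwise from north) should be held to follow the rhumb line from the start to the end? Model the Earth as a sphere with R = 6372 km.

Meridional parts: M(φ₁)=-0.7516, M(φ₂)=-1.0470 → ΔM = -0.2955;  Δλ = +0.0862 rad
tan C = Δλ / ΔM = -0.2918 → C = 163.73°

163.7°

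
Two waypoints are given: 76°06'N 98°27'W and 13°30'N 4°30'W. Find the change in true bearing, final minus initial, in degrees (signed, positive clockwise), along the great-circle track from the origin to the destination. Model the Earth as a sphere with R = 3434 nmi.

+82.9°

At departure: θ₁ = atan2(sin Δλ cos φ₂, cos φ₁ sin φ₂ − sin φ₁ cos φ₂ cos Δλ) = 82.88°
At arrival: θ₂ = atan2(sin Δλ cos φ₁, −cos φ₂ sin φ₁ + sin φ₂ cos φ₁ cos Δλ) = 165.81°
Δθ = θ₂ − θ₁ = +82.9°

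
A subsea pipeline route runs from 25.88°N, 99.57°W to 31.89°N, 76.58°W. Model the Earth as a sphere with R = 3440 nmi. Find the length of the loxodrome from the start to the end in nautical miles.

1260 nmi

Rhumb course C = atan2(Δλ, Δψ) with Δψ = ln[tan(π/4+φ₂/2)/tan(π/4+φ₁/2)] = +0.1199, Δλ = +0.4013 → C = 73.36°
d = R·|Δφ| / |cos C| = 3440·0.10489 / 0.28628 = 1260 nmi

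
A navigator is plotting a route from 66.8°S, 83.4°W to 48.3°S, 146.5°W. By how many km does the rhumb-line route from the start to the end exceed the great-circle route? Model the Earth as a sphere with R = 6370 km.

155 km

Great circle: cos σ = sin φ₁ sin φ₂ + cos φ₁ cos φ₂ cos Δλ,  σ = 0.6354 rad → d_gc = 4047.6 km
Rhumb line: Δψ = +0.6181, q = Δφ/Δψ = 0.5224, d_rh = R√(Δφ²+q²Δλ²) = 4202.4 km
Excess = 4202.4 − 4047.6 = 154.8 ≈ 155 km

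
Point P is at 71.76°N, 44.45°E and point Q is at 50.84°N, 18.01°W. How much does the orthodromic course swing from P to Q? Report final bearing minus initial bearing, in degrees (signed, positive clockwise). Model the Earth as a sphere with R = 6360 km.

Initial bearing θ₁ = atan2(sin Δλ cos φ₂, cos φ₁ sin φ₂ − sin φ₁ cos φ₂ cos Δλ) = 266.46°
Final bearing θ₂ = (initial bearing from the destination back to the start) + 180° = 209.65°
Δθ = θ₂ − θ₁ = -56.8°

-56.8°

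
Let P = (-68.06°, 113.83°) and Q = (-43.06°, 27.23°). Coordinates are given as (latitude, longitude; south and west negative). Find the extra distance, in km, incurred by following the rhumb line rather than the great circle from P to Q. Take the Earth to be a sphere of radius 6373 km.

Great circle: cos σ = sin φ₁ sin φ₂ + cos φ₁ cos φ₂ cos Δλ,  σ = 0.8639 rad → d_gc = 5505.4 km
Rhumb line: Δψ = +0.8065, q = Δφ/Δψ = 0.5410, d_rh = R√(Δφ²+q²Δλ²) = 5907.1 km
Excess = 5907.1 − 5505.4 = 401.7 ≈ 402 km

402 km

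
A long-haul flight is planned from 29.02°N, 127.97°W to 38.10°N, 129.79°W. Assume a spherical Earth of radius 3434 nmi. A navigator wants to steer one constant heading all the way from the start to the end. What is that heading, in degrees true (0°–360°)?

350.5°

Meridional parts: M(φ₁)=+0.5297, M(φ₂)=+0.7202 → ΔM = +0.1906;  Δλ = -0.0318 rad
tan C = Δλ / ΔM = -0.1667 → C = 350.54°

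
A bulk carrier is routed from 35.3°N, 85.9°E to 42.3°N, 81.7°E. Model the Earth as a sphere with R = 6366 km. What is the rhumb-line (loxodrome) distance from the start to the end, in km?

858 km

Rhumb course C = atan2(Δλ, Δψ) with Δψ = ln[tan(π/4+φ₂/2)/tan(π/4+φ₁/2)] = +0.1570, Δλ = -0.0733 → C = 334.97°
d = R·|Δφ| / |cos C| = 6366·0.12217 / 0.90609 = 858 km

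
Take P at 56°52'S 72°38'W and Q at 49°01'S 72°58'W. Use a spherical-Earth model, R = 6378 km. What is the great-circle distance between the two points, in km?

cos σ = sin φ₁ sin φ₂ + cos φ₁ cos φ₂ cos Δλ
      = sin(-56.87°)sin(-49.02°) + cos(-56.87°)cos(-49.02°)cos(-0.33°) = 0.9906
σ = 7.853° → d = Rσ = 6378·0.13705 = 874 km

874 km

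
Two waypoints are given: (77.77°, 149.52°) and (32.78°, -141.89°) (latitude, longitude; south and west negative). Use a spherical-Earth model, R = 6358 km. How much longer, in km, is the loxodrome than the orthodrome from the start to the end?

255 km

Great circle: cos σ = sin φ₁ sin φ₂ + cos φ₁ cos φ₂ cos Δλ,  σ = 0.9346 rad → d_gc = 5942.2 km
Rhumb line: Δψ = -1.6275, q = Δφ/Δψ = 0.4825, d_rh = R√(Δφ²+q²Δλ²) = 6197.5 km
Excess = 6197.5 − 5942.2 = 255.3 ≈ 255 km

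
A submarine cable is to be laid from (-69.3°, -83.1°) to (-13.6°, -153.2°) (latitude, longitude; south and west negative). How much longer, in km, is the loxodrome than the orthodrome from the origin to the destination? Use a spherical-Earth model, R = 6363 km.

Great circle: cos σ = sin φ₁ sin φ₂ + cos φ₁ cos φ₂ cos Δλ,  σ = 1.2272 rad → d_gc = 7808.5 km
Rhumb line: Δψ = +1.4607, q = Δφ/Δψ = 0.6656, d_rh = R√(Δφ²+q²Δλ²) = 8069.1 km
Excess = 8069.1 − 7808.5 = 260.6 ≈ 261 km

261 km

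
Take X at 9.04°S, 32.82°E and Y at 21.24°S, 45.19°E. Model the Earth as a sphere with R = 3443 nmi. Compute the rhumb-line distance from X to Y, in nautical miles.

Rhumb course C = atan2(Δλ, Δψ) with Δψ = ln[tan(π/4+φ₂/2)/tan(π/4+φ₁/2)] = -0.2211, Δλ = +0.2159 → C = 135.68°
d = R·|Δφ| / |cos C| = 3443·0.21293 / 0.71542 = 1025 nmi

1025 nmi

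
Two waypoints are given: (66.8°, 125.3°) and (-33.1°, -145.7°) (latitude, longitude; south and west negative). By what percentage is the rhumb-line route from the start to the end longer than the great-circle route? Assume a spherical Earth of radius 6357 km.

2.2%

Great circle: σ = 2.0900 rad → d_gc = Rσ = 13286.1 km
Rhumb: Δφ = -1.7436, Δλ = +1.5533, Δψ = -2.1962, q = Δφ/Δψ = 0.7939 → d_rh = R√(Δφ²+q²Δλ²) = 13576.1 km
Excess = (13576.1 − 13286.1) / 13286.1 = 290.0 / 13286.1 = 2.18% ≈ 2.2%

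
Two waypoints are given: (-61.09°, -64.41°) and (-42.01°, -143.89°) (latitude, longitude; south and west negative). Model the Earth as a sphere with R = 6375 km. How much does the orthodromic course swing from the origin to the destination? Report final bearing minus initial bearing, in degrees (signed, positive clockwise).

Initial bearing θ₁ = atan2(sin Δλ cos φ₂, cos φ₁ sin φ₂ − sin φ₁ cos φ₂ cos Δλ) = 254.34°
Final bearing θ₂ = (initial bearing from the destination back to the start) + 180° = 321.21°
Δθ = θ₂ − θ₁ = +66.9°

+66.9°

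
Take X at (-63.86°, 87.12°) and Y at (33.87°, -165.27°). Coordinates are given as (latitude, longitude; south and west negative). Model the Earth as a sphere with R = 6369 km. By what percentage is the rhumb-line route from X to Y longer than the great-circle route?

Great circle: σ = 2.2281 rad → d_gc = Rσ = 14190.7 km
Rhumb: Δφ = +1.7057, Δλ = +1.8781, Δψ = +2.0893, q = Δφ/Δψ = 0.8164 → d_rh = R√(Δφ²+q²Δλ²) = 14607.9 km
Excess = (14607.9 − 14190.7) / 14190.7 = 417.2 / 14190.7 = 2.94% ≈ 2.9%

2.9%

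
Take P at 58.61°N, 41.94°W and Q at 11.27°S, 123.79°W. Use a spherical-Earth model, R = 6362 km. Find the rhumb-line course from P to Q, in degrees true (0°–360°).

Meridional parts: M(φ₁)=+1.2694, M(φ₂)=-0.1980 → ΔM = -1.4674;  Δλ = -1.4286 rad
tan C = Δλ / ΔM = +0.9735 → C = 224.23°

224.2°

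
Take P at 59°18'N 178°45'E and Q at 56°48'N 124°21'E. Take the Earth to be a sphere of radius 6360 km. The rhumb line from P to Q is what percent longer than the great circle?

Great circle: σ = 0.4902 rad → d_gc = Rσ = 3117.8 km
Rhumb: Δφ = -0.0436, Δλ = -0.9495, Δψ = -0.0825, q = Δφ/Δψ = 0.5289 → d_rh = R√(Δφ²+q²Δλ²) = 3206.0 km
Excess = (3206.0 − 3117.8) / 3117.8 = 88.2 / 3117.8 = 2.83% ≈ 2.8%

2.8%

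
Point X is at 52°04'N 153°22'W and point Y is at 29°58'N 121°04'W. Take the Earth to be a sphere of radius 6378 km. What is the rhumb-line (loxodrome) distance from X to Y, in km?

3631 km

Rhumb course C = atan2(Δλ, Δψ) with Δψ = ln[tan(π/4+φ₂/2)/tan(π/4+φ₁/2)] = -0.5194, Δλ = +0.5637 → C = 132.66°
d = R·|Δφ| / |cos C| = 6378·0.38572 / 0.67760 = 3631 km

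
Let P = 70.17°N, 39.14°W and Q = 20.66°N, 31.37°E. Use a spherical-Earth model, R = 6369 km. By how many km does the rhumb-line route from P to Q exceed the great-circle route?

267 km

Great circle: cos σ = sin φ₁ sin φ₂ + cos φ₁ cos φ₂ cos Δλ,  σ = 1.1176 rad → d_gc = 7118.26 km
Rhumb line: Δψ = -1.3755, q = Δφ/Δψ = 0.6282, d_rh = R√(Δφ²+q²Δλ²) = 7384.78 km
Excess = 7384.78 − 7118.26 = 266.52 ≈ 267 km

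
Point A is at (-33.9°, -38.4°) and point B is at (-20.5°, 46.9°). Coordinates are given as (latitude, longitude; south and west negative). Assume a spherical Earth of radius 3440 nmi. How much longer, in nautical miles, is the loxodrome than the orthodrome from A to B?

108 nmi

Great circle: cos σ = sin φ₁ sin φ₂ + cos φ₁ cos φ₂ cos Δλ,  σ = 1.3088 rad → d_gc = 4502.2 nmi
Rhumb line: Δψ = +0.2639, q = Δφ/Δψ = 0.8863, d_rh = R√(Δφ²+q²Δλ²) = 4609.9 nmi
Excess = 4609.9 − 4502.2 = 107.7 ≈ 108 nmi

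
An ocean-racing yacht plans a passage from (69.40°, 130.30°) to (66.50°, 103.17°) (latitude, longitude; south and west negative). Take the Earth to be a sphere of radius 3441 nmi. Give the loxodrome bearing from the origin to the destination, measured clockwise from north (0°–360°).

Δψ = ln[tan(π/4+φ₂/2)/tan(π/4+φ₁/2)] = -0.1350
Δλ = -0.4735 rad (taken the short way round)
course = atan2(Δλ, Δψ) = 254.09°

254.1°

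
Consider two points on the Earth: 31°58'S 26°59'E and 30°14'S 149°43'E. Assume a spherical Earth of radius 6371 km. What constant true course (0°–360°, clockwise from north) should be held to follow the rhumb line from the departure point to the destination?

89.1°

Meridional parts: M(φ₁)=-0.5893, M(φ₂)=-0.5540 → ΔM = +0.0353;  Δλ = +2.1421 rad
tan C = Δλ / ΔM = +60.6263 → C = 89.06°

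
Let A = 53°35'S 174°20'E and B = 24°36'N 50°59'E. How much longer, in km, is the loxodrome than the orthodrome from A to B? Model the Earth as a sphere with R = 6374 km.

Great circle: cos σ = sin φ₁ sin φ₂ + cos φ₁ cos φ₂ cos Δλ,  σ = 2.2546 rad → d_gc = 14370.7 km
Rhumb line: Δψ = +1.5551, q = Δφ/Δψ = 0.8775, d_rh = R√(Δφ²+q²Δλ²) = 14854.1 km
Excess = 14854.1 − 14370.7 = 483.4 ≈ 483 km

483 km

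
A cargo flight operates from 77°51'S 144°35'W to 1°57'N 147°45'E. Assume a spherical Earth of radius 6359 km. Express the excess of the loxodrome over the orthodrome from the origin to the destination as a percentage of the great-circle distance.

3.0%

Great circle: σ = 1.5241 rad → d_gc = Rσ = 9691.8 km
Rhumb: Δφ = +1.3928, Δλ = -1.1810, Δψ = +2.2743, q = Δφ/Δψ = 0.6124 → d_rh = R√(Δφ²+q²Δλ²) = 9979.5 km
Excess = (9979.5 − 9691.8) / 9691.8 = 287.7 / 9691.8 = 2.97% ≈ 3.0%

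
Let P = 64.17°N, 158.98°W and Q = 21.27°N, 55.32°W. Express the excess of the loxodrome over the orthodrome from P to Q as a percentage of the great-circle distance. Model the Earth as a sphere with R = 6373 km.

Great circle: σ = 1.3381 rad → d_gc = Rσ = 8527.5 km
Rhumb: Δφ = -0.7487, Δλ = +1.8092, Δψ = -1.0926, q = Δφ/Δψ = 0.6853 → d_rh = R√(Δφ²+q²Δλ²) = 9230.3 km
Excess = (9230.3 − 8527.5) / 8527.5 = 702.8 / 8527.5 = 8.24% ≈ 8.2%

8.2%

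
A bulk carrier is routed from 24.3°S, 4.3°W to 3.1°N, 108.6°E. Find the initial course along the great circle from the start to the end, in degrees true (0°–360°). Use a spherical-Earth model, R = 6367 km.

θ = atan2( sin Δλ·cos φ₂ ,  cos φ₁ sin φ₂ − sin φ₁ cos φ₂ cos Δλ )
  = atan2(+0.9198, -0.1106) = 96.86°

96.9°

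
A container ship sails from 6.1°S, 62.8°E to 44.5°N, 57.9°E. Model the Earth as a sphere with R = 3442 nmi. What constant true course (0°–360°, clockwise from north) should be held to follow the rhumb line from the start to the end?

355.0°

Meridional parts: M(φ₁)=-0.1067, M(φ₂)=+0.8691 → ΔM = +0.9758;  Δλ = -0.0855 rad
tan C = Δλ / ΔM = -0.0876 → C = 354.99°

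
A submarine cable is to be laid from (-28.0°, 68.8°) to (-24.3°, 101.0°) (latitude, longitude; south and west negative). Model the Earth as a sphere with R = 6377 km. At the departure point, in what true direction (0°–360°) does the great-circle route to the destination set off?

90.2°

θ = atan2( sin Δλ·cos φ₂ ,  cos φ₁ sin φ₂ − sin φ₁ cos φ₂ cos Δλ )
  = atan2(+0.4857, -0.0013) = 90.15°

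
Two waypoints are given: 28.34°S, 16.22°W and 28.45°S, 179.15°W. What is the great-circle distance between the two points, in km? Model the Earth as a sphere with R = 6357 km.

13414 km

Haversine: a = sin²(Δφ/2)+cos φ₁ cos φ₂ sin²(Δλ/2) = 0.75681;  σ = 2·atan2(√a,√(1−a))
σ = 120.905° → d = Rσ = 6357·2.11019 = 13414 km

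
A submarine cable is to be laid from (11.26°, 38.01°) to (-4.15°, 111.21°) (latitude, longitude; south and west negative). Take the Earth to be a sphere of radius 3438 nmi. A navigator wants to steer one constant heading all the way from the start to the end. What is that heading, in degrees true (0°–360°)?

101.9°

Δψ = ln[tan(π/4+φ₂/2)/tan(π/4+φ₁/2)] = -0.2703
Δλ = +1.2776 rad (taken the short way round)
course = atan2(Δλ, Δψ) = 101.95°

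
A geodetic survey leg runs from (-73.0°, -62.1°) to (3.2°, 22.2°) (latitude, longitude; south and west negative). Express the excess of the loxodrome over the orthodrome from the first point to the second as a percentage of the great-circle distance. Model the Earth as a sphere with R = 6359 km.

Great circle: σ = 1.5952 rad → d_gc = Rσ = 10143.8 km
Rhumb: Δφ = +1.3299, Δλ = +1.4713, Δψ = +1.9567, q = Δφ/Δψ = 0.6797 → d_rh = R√(Δφ²+q²Δλ²) = 10581.3 km
Excess = (10581.3 − 10143.8) / 10143.8 = 437.5 / 10143.8 = 4.31% ≈ 4.3%

4.3%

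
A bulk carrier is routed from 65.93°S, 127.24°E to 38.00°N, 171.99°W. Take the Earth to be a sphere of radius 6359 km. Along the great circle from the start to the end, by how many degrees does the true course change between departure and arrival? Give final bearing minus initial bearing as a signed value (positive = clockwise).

-25.9°

At departure: θ₁ = atan2(sin Δλ cos φ₂, cos φ₁ sin φ₂ − sin φ₁ cos φ₂ cos Δλ) = 48.78°
At arrival: θ₂ = atan2(sin Δλ cos φ₁, −cos φ₂ sin φ₁ + sin φ₂ cos φ₁ cos Δλ) = 22.91°
Δθ = θ₂ − θ₁ = -25.9°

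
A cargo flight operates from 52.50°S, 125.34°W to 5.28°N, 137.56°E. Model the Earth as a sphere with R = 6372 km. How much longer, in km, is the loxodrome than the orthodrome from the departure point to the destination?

Great circle: cos σ = sin φ₁ sin φ₂ + cos φ₁ cos φ₂ cos Δλ,  σ = 1.7193 rad → d_gc = 10955.20 km
Rhumb line: Δψ = +1.1727, q = Δφ/Δψ = 0.8599, d_rh = R√(Δφ²+q²Δλ²) = 11292.74 km
Excess = 11292.74 − 10955.20 = 337.54 ≈ 338 km

338 km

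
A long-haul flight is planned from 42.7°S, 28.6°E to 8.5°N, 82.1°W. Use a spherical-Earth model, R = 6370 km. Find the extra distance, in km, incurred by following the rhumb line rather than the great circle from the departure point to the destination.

307 km

Great circle: cos σ = sin φ₁ sin φ₂ + cos φ₁ cos φ₂ cos Δλ,  σ = 1.9360 rad → d_gc = 12332.45 km
Rhumb line: Δψ = +0.9746, q = Δφ/Δψ = 0.9169, d_rh = R√(Δφ²+q²Δλ²) = 12638.99 km
Excess = 12638.99 − 12332.45 = 306.54 ≈ 307 km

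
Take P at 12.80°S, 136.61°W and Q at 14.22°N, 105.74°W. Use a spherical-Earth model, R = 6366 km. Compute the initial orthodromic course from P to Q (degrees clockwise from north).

θ = atan2( sin Δλ·cos φ₂ ,  cos φ₁ sin φ₂ − sin φ₁ cos φ₂ cos Δλ )
  = atan2(+0.4974, +0.4239) = 49.56°

49.6°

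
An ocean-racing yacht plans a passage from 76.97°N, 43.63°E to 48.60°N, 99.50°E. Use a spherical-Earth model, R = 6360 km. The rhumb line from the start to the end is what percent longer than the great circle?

3.2%

Great circle: σ = 0.6190 rad → d_gc = Rσ = 3936.9 km
Rhumb: Δφ = -0.4951, Δλ = +0.9751, Δψ = -1.1966, q = Δφ/Δψ = 0.4138 → d_rh = R√(Δφ²+q²Δλ²) = 4062.4 km
Excess = (4062.4 − 3936.9) / 3936.9 = 125.5 / 3936.9 = 3.19% ≈ 3.2%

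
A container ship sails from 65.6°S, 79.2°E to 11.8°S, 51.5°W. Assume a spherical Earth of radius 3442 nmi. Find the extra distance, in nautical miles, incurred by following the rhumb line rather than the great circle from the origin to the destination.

765 nmi

Great circle: cos σ = sin φ₁ sin φ₂ + cos φ₁ cos φ₂ cos Δλ,  σ = 1.6483 rad → d_gc = 5673.57 nmi
Rhumb line: Δψ = +1.3241, q = Δφ/Δψ = 0.7092, d_rh = R√(Δφ²+q²Δλ²) = 6438.10 nmi
Excess = 6438.10 − 5673.57 = 764.53 ≈ 765 nmi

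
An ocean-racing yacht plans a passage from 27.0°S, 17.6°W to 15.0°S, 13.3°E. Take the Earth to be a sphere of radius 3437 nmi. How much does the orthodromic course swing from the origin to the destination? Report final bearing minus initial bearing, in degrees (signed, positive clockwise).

-11.4°

At departure: θ₁ = atan2(sin Δλ cos φ₂, cos φ₁ sin φ₂ − sin φ₁ cos φ₂ cos Δλ) = 73.63°
At arrival: θ₂ = atan2(sin Δλ cos φ₁, −cos φ₂ sin φ₁ + sin φ₂ cos φ₁ cos Δλ) = 62.26°
Δθ = θ₂ − θ₁ = -11.4°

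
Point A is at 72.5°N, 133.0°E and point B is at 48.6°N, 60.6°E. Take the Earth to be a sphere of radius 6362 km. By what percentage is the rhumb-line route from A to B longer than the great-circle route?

5.4%

Great circle: σ = 0.6833 rad → d_gc = Rσ = 4346.9 km
Rhumb: Δφ = -0.4171, Δλ = -1.2636, Δψ = -0.8981, q = Δφ/Δψ = 0.4644 → d_rh = R√(Δφ²+q²Δλ²) = 4580.7 km
Excess = (4580.7 − 4346.9) / 4346.9 = 233.8 / 4346.9 = 5.38% ≈ 5.4%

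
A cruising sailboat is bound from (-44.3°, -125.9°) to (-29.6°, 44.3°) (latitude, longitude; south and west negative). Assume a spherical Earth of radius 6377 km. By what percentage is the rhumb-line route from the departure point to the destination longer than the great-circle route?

28.9%

Great circle: σ = 1.8424 rad → d_gc = Rσ = 11748.7 km
Rhumb: Δφ = +0.2566, Δλ = +2.9706, Δψ = +0.3229, q = Δφ/Δψ = 0.7945 → d_rh = R√(Δφ²+q²Δλ²) = 15138.4 km
Excess = (15138.4 − 11748.7) / 11748.7 = 3389.7 / 11748.7 = 28.852% ≈ 28.9%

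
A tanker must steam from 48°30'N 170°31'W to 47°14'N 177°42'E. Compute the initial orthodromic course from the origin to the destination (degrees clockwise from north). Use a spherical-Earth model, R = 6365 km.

265.3°

θ = atan2( sin Δλ·cos φ₂ ,  cos φ₁ sin φ₂ − sin φ₁ cos φ₂ cos Δλ )
  = atan2(-0.1387, -0.0114) = 265.30°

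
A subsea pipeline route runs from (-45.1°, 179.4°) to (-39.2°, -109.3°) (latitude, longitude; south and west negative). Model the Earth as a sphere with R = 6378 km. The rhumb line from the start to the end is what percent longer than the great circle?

Great circle: σ = 0.8981 rad → d_gc = Rσ = 5728.3 km
Rhumb: Δφ = +0.1030, Δλ = +1.2444, Δψ = +0.1391, q = Δφ/Δψ = 0.7405 → d_rh = R√(Δφ²+q²Δλ²) = 5914.1 km
Excess = (5914.1 − 5728.3) / 5728.3 = 185.8 / 5728.3 = 3.24% ≈ 3.2%

3.2%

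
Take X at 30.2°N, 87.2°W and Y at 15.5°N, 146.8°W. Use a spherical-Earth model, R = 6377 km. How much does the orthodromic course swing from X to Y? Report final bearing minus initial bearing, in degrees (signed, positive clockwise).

Initial bearing θ₁ = atan2(sin Δλ cos φ₂, cos φ₁ sin φ₂ − sin φ₁ cos φ₂ cos Δλ) = 269.01°
Final bearing θ₂ = (initial bearing from the destination back to the start) + 180° = 243.74°
Δθ = θ₂ − θ₁ = -25.3°

-25.3°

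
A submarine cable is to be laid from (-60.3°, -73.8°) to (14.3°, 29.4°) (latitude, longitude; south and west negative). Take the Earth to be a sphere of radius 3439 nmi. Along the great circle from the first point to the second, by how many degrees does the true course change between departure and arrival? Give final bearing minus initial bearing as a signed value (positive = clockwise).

-63.6°

At departure: θ₁ = atan2(sin Δλ cos φ₂, cos φ₁ sin φ₂ − sin φ₁ cos φ₂ cos Δλ) = 94.23°
At arrival: θ₂ = atan2(sin Δλ cos φ₁, −cos φ₂ sin φ₁ + sin φ₂ cos φ₁ cos Δλ) = 30.66°
Δθ = θ₂ − θ₁ = -63.6°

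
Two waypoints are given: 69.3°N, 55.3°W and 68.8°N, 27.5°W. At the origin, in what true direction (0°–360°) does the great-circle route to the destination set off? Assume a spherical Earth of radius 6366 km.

79.8°

N = sin Δλ·cos φ₂ = +0.1687;  D = cos φ₁ sin φ₂ − sin φ₁ cos φ₂ cos Δλ = +0.0303
initial course = atan2(N, D) = 79.81°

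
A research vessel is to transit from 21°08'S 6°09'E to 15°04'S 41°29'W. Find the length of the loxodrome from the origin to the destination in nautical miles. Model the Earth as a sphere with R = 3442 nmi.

2743 nmi

Rhumb course C = atan2(Δλ, Δψ) with Δψ = ln[tan(π/4+φ₂/2)/tan(π/4+φ₁/2)] = +0.1115, Δλ = -0.8314 → C = 277.64°
d = R·|Δφ| / |cos C| = 3442·0.10588 / 0.13288 = 2743 nmi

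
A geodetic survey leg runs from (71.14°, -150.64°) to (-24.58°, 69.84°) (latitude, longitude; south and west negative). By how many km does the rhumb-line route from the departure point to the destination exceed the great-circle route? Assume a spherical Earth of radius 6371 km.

Great circle: cos σ = sin φ₁ sin φ₂ + cos φ₁ cos φ₂ cos Δλ,  σ = 2.2360 rad → d_gc = 14245.6 km
Rhumb line: Δψ = -2.2380, q = Δφ/Δψ = 0.7465, d_rh = R√(Δφ²+q²Δλ²) = 15728.9 km
Excess = 15728.9 − 14245.6 = 1483.3 ≈ 1483 km

1483 km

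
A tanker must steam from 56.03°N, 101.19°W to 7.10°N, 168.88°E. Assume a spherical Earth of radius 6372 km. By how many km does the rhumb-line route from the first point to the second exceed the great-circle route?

Great circle: cos σ = sin φ₁ sin φ₂ + cos φ₁ cos φ₂ cos Δλ,  σ = 1.4674 rad → d_gc = 9350.5 km
Rhumb line: Δψ = -1.0618, q = Δφ/Δψ = 0.8043, d_rh = R√(Δφ²+q²Δλ²) = 9711.9 km
Excess = 9711.9 − 9350.5 = 361.4 ≈ 361 km

361 km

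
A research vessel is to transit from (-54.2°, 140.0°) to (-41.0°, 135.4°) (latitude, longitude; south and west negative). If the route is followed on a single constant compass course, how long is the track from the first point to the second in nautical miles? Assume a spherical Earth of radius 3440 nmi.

814 nmi

Δψ = ln[tan(π/4+φ₂/2)/tan(π/4+φ₁/2)] = +0.3443;  Δφ = +0.2304 rad,  Δλ = -0.0803 rad
q = Δφ/Δψ = 0.6692
d = R·√(Δφ² + q²Δλ²) = 3440·0.23657 = 814 nmi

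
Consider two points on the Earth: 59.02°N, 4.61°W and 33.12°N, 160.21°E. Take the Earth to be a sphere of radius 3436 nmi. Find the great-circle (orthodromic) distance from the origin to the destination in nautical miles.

5217 nmi

Haversine: a = sin²(Δφ/2)+cos φ₁ cos φ₂ sin²(Δλ/2) = 0.47381;  σ = 2·atan2(√a,√(1−a))
σ = 86.997° → d = Rσ = 3436·1.51839 = 5217 nmi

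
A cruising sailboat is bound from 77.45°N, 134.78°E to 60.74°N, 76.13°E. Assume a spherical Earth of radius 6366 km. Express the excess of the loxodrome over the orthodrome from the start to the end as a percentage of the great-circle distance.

3.9%

Great circle: σ = 0.4351 rad → d_gc = Rσ = 2769.9 km
Rhumb: Δφ = -0.2916, Δλ = -1.0236, Δψ = -0.8646, q = Δφ/Δψ = 0.3373 → d_rh = R√(Δφ²+q²Δλ²) = 2877.4 km
Excess = (2877.4 − 2769.9) / 2769.9 = 107.5 / 2769.9 = 3.88% ≈ 3.9%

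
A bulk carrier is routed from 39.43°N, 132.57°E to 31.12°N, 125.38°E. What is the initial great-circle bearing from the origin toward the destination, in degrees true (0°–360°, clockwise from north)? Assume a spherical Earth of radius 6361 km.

217.4°

N = sin Δλ·cos φ₂ = -0.1071;  D = cos φ₁ sin φ₂ − sin φ₁ cos φ₂ cos Δλ = -0.1403
initial course = atan2(N, D) = 217.38°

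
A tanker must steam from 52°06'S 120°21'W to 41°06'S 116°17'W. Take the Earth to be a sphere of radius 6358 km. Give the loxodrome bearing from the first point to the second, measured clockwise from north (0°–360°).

Meridional parts: M(φ₁)=-1.0690, M(φ₂)=-0.7882 → ΔM = +0.2808;  Δλ = +0.0710 rad
tan C = Δλ / ΔM = +0.2527 → C = 14.18°

14.2°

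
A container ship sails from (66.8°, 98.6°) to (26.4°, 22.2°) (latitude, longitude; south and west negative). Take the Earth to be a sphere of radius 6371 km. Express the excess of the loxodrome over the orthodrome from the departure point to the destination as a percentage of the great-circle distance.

4.5%

Great circle: σ = 1.0568 rad → d_gc = Rσ = 6732.9 km
Rhumb: Δφ = -0.7051, Δλ = -1.3334, Δψ = -1.1054, q = Δφ/Δψ = 0.6379 → d_rh = R√(Δφ²+q²Δλ²) = 7038.8 km
Excess = (7038.8 − 6732.9) / 6732.9 = 305.9 / 6732.9 = 4.54% ≈ 4.5%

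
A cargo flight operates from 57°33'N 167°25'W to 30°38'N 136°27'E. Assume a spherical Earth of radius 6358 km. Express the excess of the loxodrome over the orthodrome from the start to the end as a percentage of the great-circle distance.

2.1%

Great circle: σ = 0.8131 rad → d_gc = Rσ = 5169.6 km
Rhumb: Δφ = -0.4698, Δλ = -0.9797, Δψ = -0.6723, q = Δφ/Δψ = 0.6988 → d_rh = R√(Δφ²+q²Δλ²) = 5278.8 km
Excess = (5278.8 − 5169.6) / 5169.6 = 109.2 / 5169.6 = 2.11% ≈ 2.1%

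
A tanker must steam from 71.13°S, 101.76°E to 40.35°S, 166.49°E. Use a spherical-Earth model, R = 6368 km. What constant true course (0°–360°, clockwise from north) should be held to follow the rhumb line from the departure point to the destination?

47.8°

Δψ = ln[tan(π/4+φ₂/2)/tan(π/4+φ₁/2)] = +1.0238
Δλ = +1.1298 rad (taken the short way round)
course = atan2(Δλ, Δψ) = 47.82°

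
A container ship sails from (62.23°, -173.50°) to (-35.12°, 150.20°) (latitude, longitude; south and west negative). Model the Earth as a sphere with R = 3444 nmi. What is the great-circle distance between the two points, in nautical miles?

6110 nmi

cos σ = sin φ₁ sin φ₂ + cos φ₁ cos φ₂ cos Δλ
      = sin(62.23°)sin(-35.12°) + cos(62.23°)cos(-35.12°)cos(-36.30°) = -0.2019
σ = 101.648° → d = Rσ = 3444·1.77408 = 6110 nmi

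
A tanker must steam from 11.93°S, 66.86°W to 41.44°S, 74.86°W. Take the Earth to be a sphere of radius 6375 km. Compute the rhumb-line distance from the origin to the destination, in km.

Rhumb course C = atan2(Δλ, Δψ) with Δψ = ln[tan(π/4+φ₂/2)/tan(π/4+φ₁/2)] = -0.5863, Δλ = -0.1396 → C = 193.39°
d = R·|Δφ| / |cos C| = 6375·0.51505 / 0.97280 = 3375 km

3375 km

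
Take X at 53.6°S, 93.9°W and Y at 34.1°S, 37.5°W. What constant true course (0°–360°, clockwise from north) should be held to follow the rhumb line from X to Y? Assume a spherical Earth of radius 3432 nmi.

Meridional parts: M(φ₁)=-1.1124, M(φ₂)=-0.6338 → ΔM = +0.4786;  Δλ = +0.9844 rad
tan C = Δλ / ΔM = +2.0568 → C = 64.07°

64.1°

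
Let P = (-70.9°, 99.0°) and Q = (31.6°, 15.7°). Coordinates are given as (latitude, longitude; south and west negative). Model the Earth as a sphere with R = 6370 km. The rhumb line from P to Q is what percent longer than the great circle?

2.4%

Great circle: σ = 2.0517 rad → d_gc = Rσ = 13069.6 km
Rhumb: Δφ = +1.7890, Δλ = -1.4539, Δψ = +2.3642, q = Δφ/Δψ = 0.7567 → d_rh = R√(Δφ²+q²Δλ²) = 13378.0 km
Excess = (13378.0 − 13069.6) / 13069.6 = 308.4 / 13069.6 = 2.36% ≈ 2.4%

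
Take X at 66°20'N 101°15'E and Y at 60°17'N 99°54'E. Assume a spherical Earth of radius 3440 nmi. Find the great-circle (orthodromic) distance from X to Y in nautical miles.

365 nmi

Haversine: a = sin²(Δφ/2)+cos φ₁ cos φ₂ sin²(Δλ/2) = 0.00281;  σ = 2·atan2(√a,√(1−a))
σ = 6.080° → d = Rσ = 3440·0.10612 = 365 nmi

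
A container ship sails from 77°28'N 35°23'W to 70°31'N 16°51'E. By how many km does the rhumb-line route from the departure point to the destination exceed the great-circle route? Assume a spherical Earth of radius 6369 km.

56 km

Great circle: cos σ = sin φ₁ sin φ₂ + cos φ₁ cos φ₂ cos Δλ,  σ = 0.2669 rad → d_gc = 1699.69 km
Rhumb line: Δψ = -0.4469, q = Δφ/Δψ = 0.2714, d_rh = R√(Δφ²+q²Δλ²) = 1755.24 km
Excess = 1755.24 − 1699.69 = 55.55 ≈ 56 km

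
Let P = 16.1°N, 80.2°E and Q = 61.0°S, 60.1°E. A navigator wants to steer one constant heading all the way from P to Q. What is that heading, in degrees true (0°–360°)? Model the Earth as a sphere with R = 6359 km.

192.1°

Δψ = ln[tan(π/4+φ₂/2)/tan(π/4+φ₁/2)] = -1.6372
Δλ = -0.3508 rad (taken the short way round)
course = atan2(Δλ, Δψ) = 192.09°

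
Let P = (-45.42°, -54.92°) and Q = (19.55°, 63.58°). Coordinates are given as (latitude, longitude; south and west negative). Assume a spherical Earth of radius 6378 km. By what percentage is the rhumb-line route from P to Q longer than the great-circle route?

Great circle: σ = 2.1579 rad → d_gc = Rσ = 13763.1 km
Rhumb: Δφ = +1.1339, Δλ = +2.0682, Δψ = +1.2398, q = Δφ/Δψ = 0.9146 → d_rh = R√(Δφ²+q²Δλ²) = 14066.3 km
Excess = (14066.3 − 13763.1) / 13763.1 = 303.2 / 13763.1 = 2.20% ≈ 2.2%

2.2%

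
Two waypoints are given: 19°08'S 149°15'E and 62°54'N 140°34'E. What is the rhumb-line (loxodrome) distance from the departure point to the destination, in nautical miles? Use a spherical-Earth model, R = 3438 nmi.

Rhumb course C = atan2(Δλ, Δψ) with Δψ = ln[tan(π/4+φ₂/2)/tan(π/4+φ₁/2)] = +1.7633, Δλ = -0.1516 → C = 355.09°
d = R·|Δφ| / |cos C| = 3438·1.43175 / 0.99633 = 4941 nmi

4941 nmi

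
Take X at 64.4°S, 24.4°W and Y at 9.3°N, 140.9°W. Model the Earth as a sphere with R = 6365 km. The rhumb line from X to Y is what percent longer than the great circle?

Great circle: σ = 1.9135 rad → d_gc = Rσ = 12179.2 km
Rhumb: Δφ = +1.2863, Δλ = -2.0333, Δψ = +1.6450, q = Δφ/Δψ = 0.7820 → d_rh = R√(Δφ²+q²Δλ²) = 13017.3 km
Excess = (13017.3 − 12179.2) / 12179.2 = 838.1 / 12179.2 = 6.88% ≈ 6.9%

6.9%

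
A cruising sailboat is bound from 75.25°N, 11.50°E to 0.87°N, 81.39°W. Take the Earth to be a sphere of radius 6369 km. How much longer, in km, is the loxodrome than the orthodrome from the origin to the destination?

590 km

Great circle: cos σ = sin φ₁ sin φ₂ + cos φ₁ cos φ₂ cos Δλ,  σ = 1.5689 rad → d_gc = 9992.6 km
Rhumb line: Δψ = -2.0294, q = Δφ/Δψ = 0.6397, d_rh = R√(Δφ²+q²Δλ²) = 10582.5 km
Excess = 10582.5 − 9992.6 = 589.9 ≈ 590 km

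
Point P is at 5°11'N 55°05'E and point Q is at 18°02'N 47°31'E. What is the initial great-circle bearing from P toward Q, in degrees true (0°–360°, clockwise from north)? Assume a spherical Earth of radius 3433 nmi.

330.7°

N = sin Δλ·cos φ₂ = -0.1252;  D = cos φ₁ sin φ₂ − sin φ₁ cos φ₂ cos Δλ = +0.2231
initial course = atan2(N, D) = 330.70°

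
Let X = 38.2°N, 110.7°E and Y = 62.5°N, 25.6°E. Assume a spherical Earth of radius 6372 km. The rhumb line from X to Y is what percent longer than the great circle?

6.3%

Great circle: σ = 0.9526 rad → d_gc = Rσ = 6070.3 km
Rhumb: Δφ = +0.4241, Δλ = -1.4853, Δψ = +0.6853, q = Δφ/Δψ = 0.6189 → d_rh = R√(Δφ²+q²Δλ²) = 6450.5 km
Excess = (6450.5 − 6070.3) / 6070.3 = 380.2 / 6070.3 = 6.26% ≈ 6.3%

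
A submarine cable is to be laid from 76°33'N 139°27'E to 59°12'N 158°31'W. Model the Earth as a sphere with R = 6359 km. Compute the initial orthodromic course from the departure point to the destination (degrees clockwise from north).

θ = atan2( sin Δλ·cos φ₂ ,  cos φ₁ sin φ₂ − sin φ₁ cos φ₂ cos Δλ )
  = atan2(+0.4522, -0.0337) = 94.27°

94.3°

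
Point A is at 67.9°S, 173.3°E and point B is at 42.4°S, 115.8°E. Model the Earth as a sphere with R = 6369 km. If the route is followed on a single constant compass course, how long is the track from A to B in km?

Rhumb course C = atan2(Δλ, Δψ) with Δψ = ln[tan(π/4+φ₂/2)/tan(π/4+φ₁/2)] = +0.8147, Δλ = -1.0036 → C = 309.07°
d = R·|Δφ| / |cos C| = 6369·0.44506 / 0.63027 = 4497 km

4497 km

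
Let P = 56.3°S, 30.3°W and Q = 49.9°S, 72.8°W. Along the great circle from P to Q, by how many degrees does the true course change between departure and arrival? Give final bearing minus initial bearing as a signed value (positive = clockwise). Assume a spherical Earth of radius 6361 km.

+34.6°

Initial bearing θ₁ = atan2(sin Δλ cos φ₂, cos φ₁ sin φ₂ − sin φ₁ cos φ₂ cos Δλ) = 266.15°
Final bearing θ₂ = (initial bearing from the destination back to the start) + 180° = 300.75°
Δθ = θ₂ − θ₁ = +34.6°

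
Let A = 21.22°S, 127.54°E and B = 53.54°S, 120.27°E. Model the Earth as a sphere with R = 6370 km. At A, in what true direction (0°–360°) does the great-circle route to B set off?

θ = atan2( sin Δλ·cos φ₂ ,  cos φ₁ sin φ₂ − sin φ₁ cos φ₂ cos Δλ )
  = atan2(-0.0752, -0.5364) = 187.98°

188.0°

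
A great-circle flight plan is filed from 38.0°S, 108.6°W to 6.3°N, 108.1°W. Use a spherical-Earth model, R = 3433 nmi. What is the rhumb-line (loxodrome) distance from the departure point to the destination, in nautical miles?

2654 nmi

Δψ = ln[tan(π/4+φ₂/2)/tan(π/4+φ₁/2)] = +0.8282;  Δφ = +0.7732 rad,  Δλ = +0.0087 rad
q = Δφ/Δψ = 0.9336
d = R·√(Δφ² + q²Δλ²) = 3433·0.77322 = 2654 nmi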